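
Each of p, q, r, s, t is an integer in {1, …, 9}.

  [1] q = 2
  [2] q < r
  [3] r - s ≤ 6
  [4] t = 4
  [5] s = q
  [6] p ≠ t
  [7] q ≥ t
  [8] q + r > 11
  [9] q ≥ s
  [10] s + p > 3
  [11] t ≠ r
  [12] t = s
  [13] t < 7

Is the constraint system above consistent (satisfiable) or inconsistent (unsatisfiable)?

Unsatisfiable

Constraint 4 fixes t = 4 and constraint 1 fixes q = 2. Constraints 5 and 12 give t = s = q, so t = q. But 4 ≠ 2 — contradiction.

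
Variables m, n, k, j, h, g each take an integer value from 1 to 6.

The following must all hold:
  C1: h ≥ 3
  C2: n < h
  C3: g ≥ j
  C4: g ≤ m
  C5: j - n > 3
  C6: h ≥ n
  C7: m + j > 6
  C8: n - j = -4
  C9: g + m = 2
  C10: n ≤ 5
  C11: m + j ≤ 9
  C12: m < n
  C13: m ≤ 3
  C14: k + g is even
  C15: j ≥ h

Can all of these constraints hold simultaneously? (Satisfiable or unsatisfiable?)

Unsatisfiable

Constraints 2, 3, 4, 12, and 15 give m < n, n < h, h ≤ j, j ≤ g, g ≤ m. Chaining: m < n < h ≤ j ≤ g ≤ m, which forces m < m — impossible.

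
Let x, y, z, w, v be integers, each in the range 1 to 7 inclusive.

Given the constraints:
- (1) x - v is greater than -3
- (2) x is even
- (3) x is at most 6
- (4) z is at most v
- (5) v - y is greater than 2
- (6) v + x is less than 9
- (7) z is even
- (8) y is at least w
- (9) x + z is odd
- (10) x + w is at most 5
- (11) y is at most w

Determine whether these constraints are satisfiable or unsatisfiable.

Unsatisfiable

Constraint 2 makes x even and constraint 7 makes z even, so x + z must be even. Constraint 9 says x + z is odd — contradiction.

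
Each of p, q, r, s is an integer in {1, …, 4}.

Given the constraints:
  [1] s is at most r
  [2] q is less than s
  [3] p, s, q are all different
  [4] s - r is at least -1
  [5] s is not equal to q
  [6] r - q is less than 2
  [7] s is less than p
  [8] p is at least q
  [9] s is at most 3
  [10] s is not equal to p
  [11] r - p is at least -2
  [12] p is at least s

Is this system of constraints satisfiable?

The assignment p = 4, q = 1, r = 2, s = 2 works:
  constraint 4 holds since s - r = 0.
  constraint 6 holds since r - q = 1.
The rest check out directly.

Satisfiable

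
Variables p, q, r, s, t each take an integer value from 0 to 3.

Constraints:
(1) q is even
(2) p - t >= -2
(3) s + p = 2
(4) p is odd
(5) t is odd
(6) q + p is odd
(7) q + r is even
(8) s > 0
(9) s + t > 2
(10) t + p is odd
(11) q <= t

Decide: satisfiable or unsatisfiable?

Unsatisfiable

Constraint 5 makes t odd and constraint 4 makes p odd, so t + p must be even. Constraint 10 says t + p is odd — contradiction.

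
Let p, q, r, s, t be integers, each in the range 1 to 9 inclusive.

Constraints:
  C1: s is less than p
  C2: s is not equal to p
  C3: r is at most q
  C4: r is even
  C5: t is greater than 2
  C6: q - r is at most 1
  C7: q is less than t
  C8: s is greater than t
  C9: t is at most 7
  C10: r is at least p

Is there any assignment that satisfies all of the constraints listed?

Constraints 1, 3, 7, 8, and 10 give q < t, t < s, s < p, p ≤ r, r ≤ q. Chaining: q < t < s < p ≤ r ≤ q, which forces q < q — impossible.

Unsatisfiable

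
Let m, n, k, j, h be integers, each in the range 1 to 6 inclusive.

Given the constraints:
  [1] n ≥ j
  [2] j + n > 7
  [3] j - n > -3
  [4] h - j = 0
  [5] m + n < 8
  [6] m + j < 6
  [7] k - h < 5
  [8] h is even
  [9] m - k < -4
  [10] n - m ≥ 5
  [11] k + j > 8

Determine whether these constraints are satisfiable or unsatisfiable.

Satisfiable

The assignment m = 1, n = 6, k = 6, j = 4, h = 4 works:
  constraint 2 holds since j + n = 10.
  constraint 3 holds since j - n = -2.
  constraint 4 holds since h - j = 0.
The rest check out directly.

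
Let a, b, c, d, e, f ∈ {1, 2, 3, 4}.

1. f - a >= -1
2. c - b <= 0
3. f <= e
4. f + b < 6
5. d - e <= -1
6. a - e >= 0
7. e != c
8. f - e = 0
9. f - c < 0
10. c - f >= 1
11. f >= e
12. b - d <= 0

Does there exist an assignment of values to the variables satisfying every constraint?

Unsatisfiable

Constraints 1, 2, 5, 6, 10, and 12 give a − e ≥ 0, e − d ≥ 1, d − b ≥ 0, b − c ≥ 0, c − f ≥ 1, f − a ≥ -1.
Adding all 6 inequalities: the left sides telescope to 0, and the right sides sum to 0 + 1 + 0 + 0 + 1 + (-1) = 1. So 0 ≥ 1, which is false.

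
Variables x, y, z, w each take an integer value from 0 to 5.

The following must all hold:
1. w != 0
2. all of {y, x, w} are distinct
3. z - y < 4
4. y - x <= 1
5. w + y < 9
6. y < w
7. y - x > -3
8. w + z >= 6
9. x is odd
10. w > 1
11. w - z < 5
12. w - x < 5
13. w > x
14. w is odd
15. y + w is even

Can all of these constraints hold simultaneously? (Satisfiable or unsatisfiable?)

The assignment x = 3, y = 1, z = 2, w = 5 works:
  constraint 3 holds since z - y = 1.
  constraint 4 holds since y - x = -2.
  constraint 5 holds since w + y = 6.
The rest check out directly.

Satisfiable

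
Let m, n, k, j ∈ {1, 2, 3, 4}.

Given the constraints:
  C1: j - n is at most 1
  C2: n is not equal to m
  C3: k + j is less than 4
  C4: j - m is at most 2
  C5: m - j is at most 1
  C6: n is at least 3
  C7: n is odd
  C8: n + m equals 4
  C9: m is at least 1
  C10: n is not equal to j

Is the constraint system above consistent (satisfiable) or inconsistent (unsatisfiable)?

The assignment m = 1, n = 3, k = 2, j = 1 works:
  constraint 1 holds since j - n = -2.
  constraint 3 holds since k + j = 3.
  constraint 4 holds since j - m = 0.
The rest check out directly.

Satisfiable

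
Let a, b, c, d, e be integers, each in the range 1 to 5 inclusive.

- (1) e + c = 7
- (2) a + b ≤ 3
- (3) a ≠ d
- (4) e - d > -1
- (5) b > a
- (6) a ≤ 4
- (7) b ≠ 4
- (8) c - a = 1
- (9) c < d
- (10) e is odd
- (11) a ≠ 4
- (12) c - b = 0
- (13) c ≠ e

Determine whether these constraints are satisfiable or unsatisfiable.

One satisfying assignment is a = 1, b = 2, c = 2, d = 5, e = 5.
For the less obvious constraints — constraint 1: e + c = 7; constraint 2: a + b = 3; constraint 4: e - d = 0 — and the others hold by inspection.

Satisfiable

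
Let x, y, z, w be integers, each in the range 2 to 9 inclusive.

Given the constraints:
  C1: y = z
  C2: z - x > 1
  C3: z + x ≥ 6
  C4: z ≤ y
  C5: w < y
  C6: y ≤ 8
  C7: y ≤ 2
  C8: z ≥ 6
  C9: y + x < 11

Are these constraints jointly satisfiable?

From constraint 8: z ≥ 6. From constraints 4 and 7: z ≤ y and y ≤ 2, so z ≤ 2. But 2 < 6, so no value of z works.

Unsatisfiable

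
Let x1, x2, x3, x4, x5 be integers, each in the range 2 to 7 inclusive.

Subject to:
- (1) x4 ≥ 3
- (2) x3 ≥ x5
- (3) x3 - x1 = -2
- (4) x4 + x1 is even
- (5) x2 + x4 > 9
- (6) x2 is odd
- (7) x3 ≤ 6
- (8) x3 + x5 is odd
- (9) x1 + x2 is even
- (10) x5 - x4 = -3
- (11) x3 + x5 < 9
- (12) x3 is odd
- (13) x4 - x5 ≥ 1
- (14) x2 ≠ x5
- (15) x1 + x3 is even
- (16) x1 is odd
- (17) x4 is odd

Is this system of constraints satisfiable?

Setting (x1, x2, x3, x4, x5) = (7, 7, 5, 5, 2) satisfies everything: constraint 3: x3 - x1 = -2; constraint 5: x2 + x4 = 12; constraint 10: x5 - x4 = -3, and the others follow.

Satisfiable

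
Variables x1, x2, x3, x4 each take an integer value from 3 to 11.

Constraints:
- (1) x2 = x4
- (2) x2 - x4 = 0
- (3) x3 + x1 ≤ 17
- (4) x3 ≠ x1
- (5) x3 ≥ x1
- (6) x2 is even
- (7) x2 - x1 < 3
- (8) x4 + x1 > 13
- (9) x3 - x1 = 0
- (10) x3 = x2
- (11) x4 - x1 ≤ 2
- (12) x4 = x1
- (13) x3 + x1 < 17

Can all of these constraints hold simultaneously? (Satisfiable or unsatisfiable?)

From constraints 1, 10, and 12, x3 = x2 = x4 = x1, so x3 = x1. But constraint 4 says x3 ≠ x1. Contradiction.

Unsatisfiable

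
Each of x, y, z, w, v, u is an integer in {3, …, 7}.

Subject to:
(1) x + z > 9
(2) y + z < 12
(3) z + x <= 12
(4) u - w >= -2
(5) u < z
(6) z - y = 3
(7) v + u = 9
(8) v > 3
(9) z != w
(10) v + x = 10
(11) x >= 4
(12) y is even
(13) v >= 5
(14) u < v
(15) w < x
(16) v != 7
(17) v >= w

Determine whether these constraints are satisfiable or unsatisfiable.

Satisfiable

The assignment x = 4, y = 4, z = 7, w = 3, v = 6, u = 3 works:
  constraint 1 holds since x + z = 11.
  constraint 2 holds since y + z = 11.
The rest check out directly.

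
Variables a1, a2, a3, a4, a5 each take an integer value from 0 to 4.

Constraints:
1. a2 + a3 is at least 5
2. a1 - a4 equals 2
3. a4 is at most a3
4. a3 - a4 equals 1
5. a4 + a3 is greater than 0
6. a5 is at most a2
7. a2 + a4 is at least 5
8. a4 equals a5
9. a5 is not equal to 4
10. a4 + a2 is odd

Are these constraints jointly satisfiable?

Satisfiable

Try a1 = 3, a2 = 4, a3 = 2, a4 = 1, a5 = 1.
Check constraint 1: a2 + a3 = 6; constraint 2: a1 - a4 = 2; constraint 4: a3 - a4 = 1. The remaining constraints are straightforward to verify.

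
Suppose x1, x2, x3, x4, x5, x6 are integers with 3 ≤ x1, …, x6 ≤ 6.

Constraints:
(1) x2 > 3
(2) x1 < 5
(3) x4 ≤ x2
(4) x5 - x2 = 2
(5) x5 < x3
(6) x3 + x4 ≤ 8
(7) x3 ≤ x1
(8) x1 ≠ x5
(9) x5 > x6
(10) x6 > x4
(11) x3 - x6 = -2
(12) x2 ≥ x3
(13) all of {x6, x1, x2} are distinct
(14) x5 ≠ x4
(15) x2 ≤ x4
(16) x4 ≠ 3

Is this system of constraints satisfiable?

Constraints 5, 9, 10, 12, and 15 give x6 < x5, x5 < x3, x3 ≤ x2, x2 ≤ x4, x4 < x6. Chaining: x6 < x5 < x3 ≤ x2 ≤ x4 < x6, which forces x6 < x6 — impossible.

Unsatisfiable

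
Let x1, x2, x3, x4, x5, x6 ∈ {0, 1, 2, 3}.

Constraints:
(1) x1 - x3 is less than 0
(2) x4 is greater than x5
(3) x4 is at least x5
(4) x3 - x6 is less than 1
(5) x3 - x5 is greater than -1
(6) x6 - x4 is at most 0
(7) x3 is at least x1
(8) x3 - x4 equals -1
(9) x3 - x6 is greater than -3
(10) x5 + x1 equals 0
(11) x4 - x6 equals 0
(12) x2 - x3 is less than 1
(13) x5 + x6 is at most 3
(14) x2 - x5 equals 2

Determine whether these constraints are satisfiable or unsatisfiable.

Setting (x1, x2, x3, x4, x5, x6) = (0, 2, 2, 3, 0, 3) satisfies everything: constraint 1: x1 - x3 = -2; constraint 4: x3 - x6 = -1; constraint 5: x3 - x5 = 2, and the others follow.

Satisfiable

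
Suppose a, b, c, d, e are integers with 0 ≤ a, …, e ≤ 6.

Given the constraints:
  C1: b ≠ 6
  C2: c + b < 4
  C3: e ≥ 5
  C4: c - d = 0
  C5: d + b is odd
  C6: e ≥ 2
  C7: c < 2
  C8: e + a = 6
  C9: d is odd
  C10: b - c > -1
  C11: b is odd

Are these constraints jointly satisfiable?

Unsatisfiable

Constraint 9 makes d odd and constraint 11 makes b odd, so d + b must be even. Constraint 5 says d + b is odd — contradiction.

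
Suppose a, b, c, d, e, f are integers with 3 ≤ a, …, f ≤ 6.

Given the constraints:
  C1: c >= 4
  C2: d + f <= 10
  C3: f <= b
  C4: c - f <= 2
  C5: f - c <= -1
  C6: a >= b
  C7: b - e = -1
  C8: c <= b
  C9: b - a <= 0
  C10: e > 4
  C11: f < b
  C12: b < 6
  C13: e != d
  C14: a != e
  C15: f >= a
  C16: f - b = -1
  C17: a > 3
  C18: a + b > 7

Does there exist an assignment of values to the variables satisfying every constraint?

Constraints 5, 6, 8, and 15 give a ≤ f, f < c, c ≤ b, b ≤ a. Chaining: a ≤ f < c ≤ b ≤ a, which forces a < a — impossible.

Unsatisfiable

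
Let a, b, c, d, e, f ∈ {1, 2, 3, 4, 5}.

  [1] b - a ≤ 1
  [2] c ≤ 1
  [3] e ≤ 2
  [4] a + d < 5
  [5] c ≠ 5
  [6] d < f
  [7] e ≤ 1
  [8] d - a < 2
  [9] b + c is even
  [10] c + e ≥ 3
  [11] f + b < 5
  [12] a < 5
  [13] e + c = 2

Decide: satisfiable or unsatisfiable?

Unsatisfiable

From constraint 2: c ≤ 1. From constraint 7: e ≤ 1. Hence c + e ≤ 2. But constraint 10 requires c + e ≥ 3, and 3 > 2. Contradiction.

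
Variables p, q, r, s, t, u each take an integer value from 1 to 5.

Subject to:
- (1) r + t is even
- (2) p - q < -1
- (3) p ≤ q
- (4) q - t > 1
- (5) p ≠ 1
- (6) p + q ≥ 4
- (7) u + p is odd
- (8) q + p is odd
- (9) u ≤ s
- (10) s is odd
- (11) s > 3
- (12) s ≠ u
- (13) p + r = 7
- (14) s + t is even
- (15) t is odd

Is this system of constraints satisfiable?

Satisfiable

Take p = 2, q = 5, r = 5, s = 5, t = 3, u = 1. Then constraint 2: p - q = -3; constraint 4: q - t = 2; constraint 6: p + q = 7, and every other listed constraint is also met.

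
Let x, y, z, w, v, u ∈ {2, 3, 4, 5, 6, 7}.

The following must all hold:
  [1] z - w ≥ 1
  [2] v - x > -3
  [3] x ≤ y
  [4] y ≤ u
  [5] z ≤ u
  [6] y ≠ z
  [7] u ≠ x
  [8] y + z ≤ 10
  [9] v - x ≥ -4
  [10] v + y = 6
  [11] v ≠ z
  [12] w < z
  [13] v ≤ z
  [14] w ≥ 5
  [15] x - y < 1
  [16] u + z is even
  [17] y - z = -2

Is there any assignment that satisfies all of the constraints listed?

The assignment x = 4, y = 4, z = 6, w = 5, v = 2, u = 6 works:
  constraint 1 holds since z - w = 1.
  constraint 2 holds since v - x = -2.
  constraint 8 holds since y + z = 10.
The rest check out directly.

Satisfiable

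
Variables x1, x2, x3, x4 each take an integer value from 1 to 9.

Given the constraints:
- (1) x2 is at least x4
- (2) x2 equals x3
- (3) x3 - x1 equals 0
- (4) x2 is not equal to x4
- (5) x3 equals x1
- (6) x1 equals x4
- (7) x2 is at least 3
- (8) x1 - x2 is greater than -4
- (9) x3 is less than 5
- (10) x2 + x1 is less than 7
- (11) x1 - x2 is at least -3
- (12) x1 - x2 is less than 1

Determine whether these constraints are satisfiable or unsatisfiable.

Unsatisfiable

From constraints 2, 5, and 6, x2 = x3 = x1 = x4, so x2 = x4. But constraint 4 says x2 ≠ x4. Contradiction.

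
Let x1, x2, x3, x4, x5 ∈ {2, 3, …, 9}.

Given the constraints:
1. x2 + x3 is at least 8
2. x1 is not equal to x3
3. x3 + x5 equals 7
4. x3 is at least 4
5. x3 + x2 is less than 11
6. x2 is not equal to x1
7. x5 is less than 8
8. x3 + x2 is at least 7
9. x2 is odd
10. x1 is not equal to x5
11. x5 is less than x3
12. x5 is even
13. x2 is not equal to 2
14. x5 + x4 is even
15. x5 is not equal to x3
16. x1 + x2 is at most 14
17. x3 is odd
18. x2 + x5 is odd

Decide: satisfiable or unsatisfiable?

Satisfiable

Setting (x1, x2, x3, x4, x5) = (8, 3, 5, 4, 2) satisfies everything: constraint 1: x2 + x3 = 8; constraint 3: x3 + x5 = 7; constraint 5: x3 + x2 = 8, and the others follow.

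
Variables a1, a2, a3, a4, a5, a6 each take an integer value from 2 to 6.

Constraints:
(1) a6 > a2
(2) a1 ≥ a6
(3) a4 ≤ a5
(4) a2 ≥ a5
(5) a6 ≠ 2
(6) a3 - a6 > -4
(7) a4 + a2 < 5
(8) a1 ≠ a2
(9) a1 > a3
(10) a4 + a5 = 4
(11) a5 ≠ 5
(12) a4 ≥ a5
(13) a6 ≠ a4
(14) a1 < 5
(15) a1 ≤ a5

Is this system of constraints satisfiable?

Constraints 1, 2, 4, and 15 give a2 < a6, a6 ≤ a1, a1 ≤ a5, a5 ≤ a2. Chaining: a2 < a6 ≤ a1 ≤ a5 ≤ a2, which forces a2 < a2 — impossible.

Unsatisfiable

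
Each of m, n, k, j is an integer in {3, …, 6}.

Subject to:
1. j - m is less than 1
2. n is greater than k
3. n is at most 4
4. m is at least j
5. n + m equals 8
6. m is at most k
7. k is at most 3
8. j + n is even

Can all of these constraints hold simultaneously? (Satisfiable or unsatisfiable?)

From constraint 3: n ≤ 4. From constraints 6 and 7: m ≤ k ≤ 3. Hence n + m ≤ 7. But constraint 5 requires n + m = 8, and 8 > 7. Contradiction.

Unsatisfiable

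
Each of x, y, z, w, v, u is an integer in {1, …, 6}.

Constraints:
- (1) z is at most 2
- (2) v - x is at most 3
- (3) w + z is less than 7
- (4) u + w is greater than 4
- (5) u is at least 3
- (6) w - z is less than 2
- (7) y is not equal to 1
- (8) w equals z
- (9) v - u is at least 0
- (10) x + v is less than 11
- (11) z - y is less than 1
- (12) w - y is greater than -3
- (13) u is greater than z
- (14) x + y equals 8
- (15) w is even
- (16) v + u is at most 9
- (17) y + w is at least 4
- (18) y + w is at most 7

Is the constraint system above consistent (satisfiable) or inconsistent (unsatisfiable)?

The assignment x = 5, y = 3, z = 2, w = 2, v = 5, u = 3 works:
  constraint 2 holds since v - x = 0.
  constraint 3 holds since w + z = 4.
  constraint 4 holds since u + w = 5.
The rest check out directly.

Satisfiable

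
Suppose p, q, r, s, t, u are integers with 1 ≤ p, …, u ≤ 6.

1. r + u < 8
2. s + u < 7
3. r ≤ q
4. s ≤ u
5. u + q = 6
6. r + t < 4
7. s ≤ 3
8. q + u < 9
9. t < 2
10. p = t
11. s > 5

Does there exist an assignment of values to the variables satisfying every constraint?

From constraint 11: s ≥ 6. From constraint 7: s ≤ 3. But 3 < 6, so no value of s works.

Unsatisfiable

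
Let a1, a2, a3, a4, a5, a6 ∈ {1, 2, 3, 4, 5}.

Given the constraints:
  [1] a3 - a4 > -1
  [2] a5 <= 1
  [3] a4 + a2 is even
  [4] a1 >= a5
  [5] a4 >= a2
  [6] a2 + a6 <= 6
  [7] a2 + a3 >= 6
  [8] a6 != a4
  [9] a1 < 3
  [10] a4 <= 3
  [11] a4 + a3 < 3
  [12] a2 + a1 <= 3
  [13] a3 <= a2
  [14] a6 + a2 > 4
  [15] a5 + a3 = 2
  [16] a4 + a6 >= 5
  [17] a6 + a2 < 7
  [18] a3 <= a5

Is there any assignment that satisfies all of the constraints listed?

From constraints 5 and 10: a2 ≤ a4 ≤ 3. From constraints 2 and 18: a3 ≤ a5 ≤ 1. Hence a2 + a3 ≤ 4. But constraint 7 requires a2 + a3 ≥ 6, and 6 > 4. Contradiction.

Unsatisfiable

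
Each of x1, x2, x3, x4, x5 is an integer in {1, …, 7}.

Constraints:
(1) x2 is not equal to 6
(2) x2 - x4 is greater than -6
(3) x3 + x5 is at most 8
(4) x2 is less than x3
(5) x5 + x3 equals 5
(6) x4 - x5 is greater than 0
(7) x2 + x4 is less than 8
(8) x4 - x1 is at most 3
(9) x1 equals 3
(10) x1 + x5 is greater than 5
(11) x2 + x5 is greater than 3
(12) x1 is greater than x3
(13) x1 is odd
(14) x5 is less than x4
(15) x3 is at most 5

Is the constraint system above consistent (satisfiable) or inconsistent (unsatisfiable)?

Satisfiable

The assignment x1 = 3, x2 = 1, x3 = 2, x4 = 4, x5 = 3 works:
  constraint 2 holds since x2 - x4 = -3.
  constraint 3 holds since x3 + x5 = 5.
The rest check out directly.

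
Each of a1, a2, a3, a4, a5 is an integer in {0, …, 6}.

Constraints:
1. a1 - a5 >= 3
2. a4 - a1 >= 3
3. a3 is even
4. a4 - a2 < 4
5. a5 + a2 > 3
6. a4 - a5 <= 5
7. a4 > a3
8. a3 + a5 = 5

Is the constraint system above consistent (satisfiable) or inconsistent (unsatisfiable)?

Constraints 1, 2, and 6 give a5 − a4 ≥ -5, a4 − a1 ≥ 3, a1 − a5 ≥ 3.
Adding all 3 inequalities: the left sides telescope to 0, and the right sides sum to (-5) + 3 + 3 = 1. So 0 ≥ 1, which is false.

Unsatisfiable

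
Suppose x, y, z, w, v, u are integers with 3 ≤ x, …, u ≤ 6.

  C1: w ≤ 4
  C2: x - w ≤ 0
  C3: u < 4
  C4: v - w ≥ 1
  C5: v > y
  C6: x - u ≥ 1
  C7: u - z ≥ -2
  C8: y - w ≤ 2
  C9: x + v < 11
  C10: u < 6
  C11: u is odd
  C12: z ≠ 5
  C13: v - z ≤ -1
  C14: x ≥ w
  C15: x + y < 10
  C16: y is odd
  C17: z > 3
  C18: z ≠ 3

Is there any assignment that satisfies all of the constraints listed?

Unsatisfiable

Constraints 2, 4, 6, 7, and 13 give z − v ≥ 1, v − w ≥ 1, w − x ≥ 0, x − u ≥ 1, u − z ≥ -2.
Adding all 5 inequalities: the left sides telescope to 0, and the right sides sum to 1 + 1 + 0 + 1 + (-2) = 1. So 0 ≥ 1, which is false.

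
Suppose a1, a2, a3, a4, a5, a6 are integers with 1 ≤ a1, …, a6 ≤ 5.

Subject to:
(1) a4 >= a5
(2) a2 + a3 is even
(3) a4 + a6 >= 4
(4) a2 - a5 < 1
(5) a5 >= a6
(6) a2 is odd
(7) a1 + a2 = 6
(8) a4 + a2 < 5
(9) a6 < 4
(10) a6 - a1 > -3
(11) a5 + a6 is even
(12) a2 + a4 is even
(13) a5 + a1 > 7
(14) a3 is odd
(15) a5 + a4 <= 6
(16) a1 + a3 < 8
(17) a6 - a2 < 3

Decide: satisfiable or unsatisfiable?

Try a1 = 5, a2 = 1, a3 = 1, a4 = 3, a5 = 3, a6 = 3.
Check constraint 3: a4 + a6 = 6; constraint 4: a2 - a5 = -2. The remaining constraints are straightforward to verify.

Satisfiable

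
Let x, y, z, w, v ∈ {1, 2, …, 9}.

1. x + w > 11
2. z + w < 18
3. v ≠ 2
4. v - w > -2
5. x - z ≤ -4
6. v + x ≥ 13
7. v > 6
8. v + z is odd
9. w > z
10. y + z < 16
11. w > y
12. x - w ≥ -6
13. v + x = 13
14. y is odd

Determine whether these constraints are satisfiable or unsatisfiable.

The assignment x = 4, y = 7, z = 8, w = 9, v = 9 works:
  constraint 1 holds since x + w = 13.
  constraint 2 holds since z + w = 17.
The rest check out directly.

Satisfiable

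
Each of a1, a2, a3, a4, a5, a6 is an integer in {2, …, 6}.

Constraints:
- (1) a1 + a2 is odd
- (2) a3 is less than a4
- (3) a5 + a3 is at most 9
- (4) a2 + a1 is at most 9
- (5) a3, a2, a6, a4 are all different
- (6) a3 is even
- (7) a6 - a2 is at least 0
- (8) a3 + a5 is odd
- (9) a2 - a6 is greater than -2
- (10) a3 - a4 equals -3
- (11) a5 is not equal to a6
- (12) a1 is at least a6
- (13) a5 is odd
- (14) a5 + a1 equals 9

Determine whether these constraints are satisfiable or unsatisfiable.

Try a1 = 4, a2 = 3, a3 = 2, a4 = 5, a5 = 5, a6 = 4.
Check constraint 3: a5 + a3 = 7; constraint 4: a2 + a1 = 7. The remaining constraints are straightforward to verify.

Satisfiable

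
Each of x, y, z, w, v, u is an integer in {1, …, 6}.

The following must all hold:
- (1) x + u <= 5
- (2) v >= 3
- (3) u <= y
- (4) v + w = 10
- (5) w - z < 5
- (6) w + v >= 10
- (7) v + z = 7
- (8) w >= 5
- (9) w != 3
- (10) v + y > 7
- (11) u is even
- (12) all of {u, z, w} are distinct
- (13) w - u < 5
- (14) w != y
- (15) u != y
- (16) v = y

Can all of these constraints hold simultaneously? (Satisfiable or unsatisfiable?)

Satisfiable

Setting (x, y, z, w, v, u) = (1, 4, 3, 6, 4, 2) satisfies everything: constraint 1: x + u = 3; constraint 4: v + w = 10, and the others follow.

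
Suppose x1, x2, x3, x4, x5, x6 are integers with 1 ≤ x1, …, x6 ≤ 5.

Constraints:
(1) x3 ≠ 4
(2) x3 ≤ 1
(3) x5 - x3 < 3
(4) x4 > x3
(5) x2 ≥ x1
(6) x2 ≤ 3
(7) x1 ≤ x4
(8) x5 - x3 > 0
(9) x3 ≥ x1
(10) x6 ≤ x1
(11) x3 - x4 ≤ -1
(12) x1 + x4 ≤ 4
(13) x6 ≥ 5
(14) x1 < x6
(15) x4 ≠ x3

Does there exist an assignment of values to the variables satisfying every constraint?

Unsatisfiable

From constraints 10 and 13: x1 ≥ x6 and x6 ≥ 5, so x1 ≥ 5. From constraints 2 and 9: x1 ≤ x3 and x3 ≤ 1, so x1 ≤ 1. But 1 < 5, so no value of x1 works.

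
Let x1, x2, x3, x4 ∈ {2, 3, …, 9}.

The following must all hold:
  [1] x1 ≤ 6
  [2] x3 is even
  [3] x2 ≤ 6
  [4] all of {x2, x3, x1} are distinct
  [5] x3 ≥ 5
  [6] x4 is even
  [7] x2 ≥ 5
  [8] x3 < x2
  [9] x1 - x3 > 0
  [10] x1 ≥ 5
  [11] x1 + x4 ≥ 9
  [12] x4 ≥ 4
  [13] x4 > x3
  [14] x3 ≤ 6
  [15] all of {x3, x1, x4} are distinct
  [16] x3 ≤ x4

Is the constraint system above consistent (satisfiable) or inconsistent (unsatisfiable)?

Unsatisfiable

Constraints 1, 3, 5, 7, 10, and 14 confine each of x2, x3, x1 to the 2 values {5, 6}.
Constraint 4 requires all 3 of them to be distinct, but only 2 values are available — impossible by the pigeonhole principle.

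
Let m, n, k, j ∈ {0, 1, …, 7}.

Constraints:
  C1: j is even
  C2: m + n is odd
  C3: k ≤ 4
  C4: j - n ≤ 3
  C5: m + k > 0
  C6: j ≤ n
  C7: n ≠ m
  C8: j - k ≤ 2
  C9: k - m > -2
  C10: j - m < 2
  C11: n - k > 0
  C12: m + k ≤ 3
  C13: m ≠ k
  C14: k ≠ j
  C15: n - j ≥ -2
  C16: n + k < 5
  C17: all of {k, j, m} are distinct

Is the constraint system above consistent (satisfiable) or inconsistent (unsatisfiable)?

Satisfiable

Try m = 1, n = 2, k = 0, j = 2.
Check constraint 4: j - n = 0; constraint 5: m + k = 1; constraint 8: j - k = 2. The remaining constraints are straightforward to verify.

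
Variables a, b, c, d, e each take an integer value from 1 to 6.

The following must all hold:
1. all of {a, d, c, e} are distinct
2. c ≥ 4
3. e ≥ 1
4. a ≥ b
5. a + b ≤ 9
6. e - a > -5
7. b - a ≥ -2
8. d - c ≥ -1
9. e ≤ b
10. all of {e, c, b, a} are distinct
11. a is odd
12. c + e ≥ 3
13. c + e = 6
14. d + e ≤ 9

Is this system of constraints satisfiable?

Satisfiable

The assignment a = 5, b = 3, c = 4, d = 6, e = 2 works:
  constraint 5 holds since a + b = 8.
  constraint 6 holds since e - a = -3.
The rest check out directly.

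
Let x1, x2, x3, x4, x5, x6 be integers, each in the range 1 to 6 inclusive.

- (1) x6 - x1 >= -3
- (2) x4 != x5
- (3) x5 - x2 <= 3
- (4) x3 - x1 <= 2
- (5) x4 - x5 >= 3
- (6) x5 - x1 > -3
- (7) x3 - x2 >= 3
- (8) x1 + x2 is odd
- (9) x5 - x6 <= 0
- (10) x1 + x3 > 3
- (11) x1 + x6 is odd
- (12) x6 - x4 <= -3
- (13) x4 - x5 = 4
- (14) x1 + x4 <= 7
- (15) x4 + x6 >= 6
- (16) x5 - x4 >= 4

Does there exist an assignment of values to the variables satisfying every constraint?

Unsatisfiable

Constraints 1, 3, 4, 7, 12, and 16 give x4 − x6 ≥ 3, x6 − x1 ≥ -3, x1 − x3 ≥ -2, x3 − x2 ≥ 3, x2 − x5 ≥ -3, x5 − x4 ≥ 4.
Adding all 6 inequalities: the left sides telescope to 0, and the right sides sum to 3 + (-3) + (-2) + 3 + (-3) + 4 = 2. So 0 ≥ 2, which is false.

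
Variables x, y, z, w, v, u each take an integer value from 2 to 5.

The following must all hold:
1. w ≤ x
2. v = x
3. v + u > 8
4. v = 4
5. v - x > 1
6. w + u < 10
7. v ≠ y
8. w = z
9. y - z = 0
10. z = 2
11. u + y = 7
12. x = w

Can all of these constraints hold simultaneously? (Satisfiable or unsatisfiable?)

Constraint 4 fixes v = 4 and constraint 10 fixes z = 2. Constraints 2, 8, and 12 give v = x = w = z, so v = z. But 4 ≠ 2 — contradiction.

Unsatisfiable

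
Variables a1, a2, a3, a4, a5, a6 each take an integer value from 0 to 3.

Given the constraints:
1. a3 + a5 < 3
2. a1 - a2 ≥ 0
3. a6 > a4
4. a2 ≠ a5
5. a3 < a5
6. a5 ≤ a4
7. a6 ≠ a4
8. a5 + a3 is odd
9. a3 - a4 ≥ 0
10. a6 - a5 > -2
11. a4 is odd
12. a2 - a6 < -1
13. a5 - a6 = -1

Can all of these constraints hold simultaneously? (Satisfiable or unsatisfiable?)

Unsatisfiable

Constraints 5, 6, and 9 give a3 < a5, a5 ≤ a4, a4 ≤ a3. Chaining: a3 < a5 ≤ a4 ≤ a3, which forces a3 < a3 — impossible.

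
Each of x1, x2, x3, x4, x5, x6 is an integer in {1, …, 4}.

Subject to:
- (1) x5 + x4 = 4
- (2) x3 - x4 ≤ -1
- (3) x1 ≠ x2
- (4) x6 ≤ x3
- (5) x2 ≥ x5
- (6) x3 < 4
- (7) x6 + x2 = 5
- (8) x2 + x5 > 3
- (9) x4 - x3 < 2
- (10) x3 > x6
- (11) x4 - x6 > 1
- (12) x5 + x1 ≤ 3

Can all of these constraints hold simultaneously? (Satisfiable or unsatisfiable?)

Satisfiable

One satisfying assignment is x1 = 1, x2 = 4, x3 = 2, x4 = 3, x5 = 1, x6 = 1.
For the less obvious constraints — constraint 1: x5 + x4 = 4; constraint 2: x3 - x4 = -1 — and the others hold by inspection.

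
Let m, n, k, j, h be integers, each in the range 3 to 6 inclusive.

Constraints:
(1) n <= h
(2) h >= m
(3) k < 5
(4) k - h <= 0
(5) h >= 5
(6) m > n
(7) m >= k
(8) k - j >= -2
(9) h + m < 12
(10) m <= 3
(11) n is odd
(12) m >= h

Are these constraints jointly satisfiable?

Unsatisfiable

From constraints 5 and 12: m ≥ h and h ≥ 5, so m ≥ 5. From constraint 10: m ≤ 3. But 3 < 5, so no value of m works.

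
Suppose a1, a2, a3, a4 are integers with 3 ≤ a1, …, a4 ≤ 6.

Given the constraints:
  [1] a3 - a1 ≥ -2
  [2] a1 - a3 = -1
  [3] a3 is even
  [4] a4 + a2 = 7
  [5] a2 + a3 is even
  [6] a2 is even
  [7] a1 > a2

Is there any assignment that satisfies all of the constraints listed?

Satisfiable

Take a1 = 5, a2 = 4, a3 = 6, a4 = 3. Then constraint 1: a3 - a1 = 1; constraint 2: a1 - a3 = -1, and every other listed constraint is also met.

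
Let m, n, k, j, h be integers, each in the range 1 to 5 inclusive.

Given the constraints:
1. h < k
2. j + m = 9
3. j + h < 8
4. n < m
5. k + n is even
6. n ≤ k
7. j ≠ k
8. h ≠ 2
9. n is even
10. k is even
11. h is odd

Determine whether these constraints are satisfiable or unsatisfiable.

Satisfiable

Setting (m, n, k, j, h) = (4, 2, 2, 5, 1) satisfies everything: constraint 2: j + m = 9; constraint 3: j + h = 6, and the others follow.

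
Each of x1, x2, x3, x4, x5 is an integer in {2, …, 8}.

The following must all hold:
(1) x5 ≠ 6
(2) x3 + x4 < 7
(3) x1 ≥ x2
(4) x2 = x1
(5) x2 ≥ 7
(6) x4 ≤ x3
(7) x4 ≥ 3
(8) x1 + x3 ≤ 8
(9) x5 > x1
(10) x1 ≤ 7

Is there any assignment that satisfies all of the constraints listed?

Unsatisfiable

From constraints 3 and 5: x1 ≥ x2 ≥ 7. From constraints 6 and 7: x3 ≥ x4 ≥ 3. Hence x1 + x3 ≥ 10. But constraint 8 requires x1 + x3 ≤ 8, and 8 < 10. Contradiction.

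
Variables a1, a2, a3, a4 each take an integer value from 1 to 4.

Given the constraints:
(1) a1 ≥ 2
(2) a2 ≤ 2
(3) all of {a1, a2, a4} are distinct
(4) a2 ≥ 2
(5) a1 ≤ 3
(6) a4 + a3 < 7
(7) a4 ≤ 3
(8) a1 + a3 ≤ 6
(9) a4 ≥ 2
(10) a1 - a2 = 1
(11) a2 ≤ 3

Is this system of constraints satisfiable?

Unsatisfiable

Constraints 1, 4, 5, 7, 9, and 11 confine each of a1, a2, a4 to the 2 values {2, 3}.
Constraint 3 requires all 3 of them to be distinct, but only 2 values are available — impossible by the pigeonhole principle.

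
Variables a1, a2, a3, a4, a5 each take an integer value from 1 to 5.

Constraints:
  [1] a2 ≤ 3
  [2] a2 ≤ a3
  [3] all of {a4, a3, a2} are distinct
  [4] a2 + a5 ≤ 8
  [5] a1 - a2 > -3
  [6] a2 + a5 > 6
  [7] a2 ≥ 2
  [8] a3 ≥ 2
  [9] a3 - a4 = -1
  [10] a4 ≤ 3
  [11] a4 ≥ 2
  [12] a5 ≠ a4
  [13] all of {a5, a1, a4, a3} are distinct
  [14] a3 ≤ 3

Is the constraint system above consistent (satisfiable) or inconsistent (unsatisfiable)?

Constraints 1, 7, 8, 10, 11, and 14 confine each of a4, a3, a2 to the 2 values {2, 3}.
Constraint 3 requires all 3 of them to be distinct, but only 2 values are available — impossible by the pigeonhole principle.

Unsatisfiable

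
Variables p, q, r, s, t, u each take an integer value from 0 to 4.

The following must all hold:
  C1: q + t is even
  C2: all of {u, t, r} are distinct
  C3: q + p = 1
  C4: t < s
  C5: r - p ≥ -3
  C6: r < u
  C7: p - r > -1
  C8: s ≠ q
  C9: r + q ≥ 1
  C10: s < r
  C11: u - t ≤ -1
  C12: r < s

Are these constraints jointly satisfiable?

Unsatisfiable

Constraints 4, 6, 10, and 11 give r < u, u < t, t < s, s < r. Chaining: r < u < t < s < r, which forces r < r — impossible.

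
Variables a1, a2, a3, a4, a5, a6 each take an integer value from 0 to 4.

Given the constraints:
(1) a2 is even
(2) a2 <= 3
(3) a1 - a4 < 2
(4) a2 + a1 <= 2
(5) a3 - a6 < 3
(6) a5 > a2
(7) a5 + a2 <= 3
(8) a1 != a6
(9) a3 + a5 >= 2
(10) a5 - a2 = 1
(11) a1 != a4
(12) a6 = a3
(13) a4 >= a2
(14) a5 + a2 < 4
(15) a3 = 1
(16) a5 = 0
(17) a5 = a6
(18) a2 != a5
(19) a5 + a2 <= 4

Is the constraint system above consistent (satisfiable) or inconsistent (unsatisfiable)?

Constraint 16 fixes a5 = 0 and constraint 15 fixes a3 = 1. Constraints 12 and 17 give a5 = a6 = a3, so a5 = a3. But 0 ≠ 1 — contradiction.

Unsatisfiable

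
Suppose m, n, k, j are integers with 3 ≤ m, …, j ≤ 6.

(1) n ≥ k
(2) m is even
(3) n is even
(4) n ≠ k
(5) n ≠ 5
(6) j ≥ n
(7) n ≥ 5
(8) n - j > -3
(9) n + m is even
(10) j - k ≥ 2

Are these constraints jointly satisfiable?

Try m = 6, n = 6, k = 4, j = 6.
Check constraint 2: m = 6 is even; constraint 8: n - j = 0; constraint 10: j - k = 2. The remaining constraints are straightforward to verify.

Satisfiable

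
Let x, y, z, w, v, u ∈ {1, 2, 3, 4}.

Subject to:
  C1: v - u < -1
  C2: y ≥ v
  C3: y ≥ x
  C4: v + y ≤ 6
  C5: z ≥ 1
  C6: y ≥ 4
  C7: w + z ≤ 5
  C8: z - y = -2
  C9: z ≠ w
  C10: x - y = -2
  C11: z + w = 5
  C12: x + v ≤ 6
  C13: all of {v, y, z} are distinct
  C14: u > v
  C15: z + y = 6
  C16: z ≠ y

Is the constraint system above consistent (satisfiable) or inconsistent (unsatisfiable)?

The assignment x = 2, y = 4, z = 2, w = 3, v = 1, u = 3 works:
  constraint 1 holds since v - u = -2.
  constraint 4 holds since v + y = 5.
  constraint 7 holds since w + z = 5.
The rest check out directly.

Satisfiable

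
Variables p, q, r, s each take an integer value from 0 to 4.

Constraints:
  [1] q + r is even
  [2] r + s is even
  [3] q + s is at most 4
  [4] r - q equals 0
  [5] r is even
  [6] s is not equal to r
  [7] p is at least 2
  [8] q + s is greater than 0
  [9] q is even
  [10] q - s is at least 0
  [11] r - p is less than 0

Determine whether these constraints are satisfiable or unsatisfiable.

Satisfiable

The assignment p = 4, q = 2, r = 2, s = 0 works:
  constraint 3 holds since q + s = 2.
  constraint 4 holds since r - q = 0.
  constraint 8 holds since q + s = 2.
The rest check out directly.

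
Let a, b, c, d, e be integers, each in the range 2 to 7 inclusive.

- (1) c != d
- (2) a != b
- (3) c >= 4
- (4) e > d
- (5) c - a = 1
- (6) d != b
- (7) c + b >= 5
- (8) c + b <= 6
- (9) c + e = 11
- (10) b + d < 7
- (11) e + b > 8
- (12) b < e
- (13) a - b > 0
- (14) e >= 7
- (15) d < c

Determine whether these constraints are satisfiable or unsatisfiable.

Satisfiable

The assignment a = 3, b = 2, c = 4, d = 3, e = 7 works:
  constraint 5 holds since c - a = 1.
  constraint 7 holds since c + b = 6.
The rest check out directly.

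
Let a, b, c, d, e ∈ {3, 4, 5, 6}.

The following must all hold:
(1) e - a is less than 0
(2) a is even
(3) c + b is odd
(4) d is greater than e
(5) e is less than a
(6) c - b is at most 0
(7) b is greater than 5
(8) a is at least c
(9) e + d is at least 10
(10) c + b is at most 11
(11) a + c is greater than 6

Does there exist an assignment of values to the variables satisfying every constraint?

Satisfiable

One satisfying assignment is a = 6, b = 6, c = 3, d = 6, e = 5.
For the less obvious constraints — constraint 1: e - a = -1; constraint 6: c - b = -3; constraint 9: e + d = 11 — and the others hold by inspection.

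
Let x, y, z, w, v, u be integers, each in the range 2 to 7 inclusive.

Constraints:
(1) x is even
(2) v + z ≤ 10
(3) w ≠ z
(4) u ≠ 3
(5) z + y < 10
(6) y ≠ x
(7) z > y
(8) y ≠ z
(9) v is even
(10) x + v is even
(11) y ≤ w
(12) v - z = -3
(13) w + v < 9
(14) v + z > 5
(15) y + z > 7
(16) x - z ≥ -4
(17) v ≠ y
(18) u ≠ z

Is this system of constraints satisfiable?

Take x = 2, y = 4, z = 5, w = 4, v = 2, u = 2. Then constraint 2: v + z = 7; constraint 5: z + y = 9, and every other listed constraint is also met.

Satisfiable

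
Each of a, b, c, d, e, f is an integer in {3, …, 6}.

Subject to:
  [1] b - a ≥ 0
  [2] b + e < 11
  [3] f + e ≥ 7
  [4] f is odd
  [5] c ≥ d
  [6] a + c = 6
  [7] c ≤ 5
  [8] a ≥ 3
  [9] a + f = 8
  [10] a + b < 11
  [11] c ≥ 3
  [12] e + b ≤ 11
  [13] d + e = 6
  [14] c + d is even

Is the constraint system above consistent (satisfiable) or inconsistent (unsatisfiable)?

Try a = 3, b = 6, c = 3, d = 3, e = 3, f = 5.
Check constraint 1: b - a = 3; constraint 2: b + e = 9. The remaining constraints are straightforward to verify.

Satisfiable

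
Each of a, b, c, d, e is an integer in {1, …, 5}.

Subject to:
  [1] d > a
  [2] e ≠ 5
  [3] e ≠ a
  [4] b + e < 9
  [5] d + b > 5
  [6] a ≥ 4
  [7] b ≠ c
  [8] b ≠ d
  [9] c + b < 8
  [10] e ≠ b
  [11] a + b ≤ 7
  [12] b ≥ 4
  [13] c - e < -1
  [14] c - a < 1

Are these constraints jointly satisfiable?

From constraint 6: a ≥ 4. From constraint 12: b ≥ 4. Hence a + b ≥ 8. But constraint 11 requires a + b ≤ 7, and 7 < 8. Contradiction.

Unsatisfiable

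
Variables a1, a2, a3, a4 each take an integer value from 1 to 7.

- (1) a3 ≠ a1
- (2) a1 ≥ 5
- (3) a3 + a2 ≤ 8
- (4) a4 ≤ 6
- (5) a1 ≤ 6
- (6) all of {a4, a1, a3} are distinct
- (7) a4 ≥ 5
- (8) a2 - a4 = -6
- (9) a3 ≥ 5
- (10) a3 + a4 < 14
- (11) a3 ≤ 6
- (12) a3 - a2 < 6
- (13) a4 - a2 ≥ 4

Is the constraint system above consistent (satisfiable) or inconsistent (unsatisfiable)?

Unsatisfiable

Constraints 2, 4, 5, 7, 9, and 11 confine each of a4, a1, a3 to the 2 values {5, 6}.
Constraint 6 requires all 3 of them to be distinct, but only 2 values are available — impossible by the pigeonhole principle.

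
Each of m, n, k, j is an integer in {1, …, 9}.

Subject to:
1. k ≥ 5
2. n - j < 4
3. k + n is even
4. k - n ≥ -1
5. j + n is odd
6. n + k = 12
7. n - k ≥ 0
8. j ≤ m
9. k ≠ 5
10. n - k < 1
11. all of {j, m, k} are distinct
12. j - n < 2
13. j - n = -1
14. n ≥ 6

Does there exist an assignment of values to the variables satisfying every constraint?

One satisfying assignment is m = 9, n = 6, k = 6, j = 5.
For the less obvious constraints — constraint 2: n - j = 1; constraint 4: k - n = 0; constraint 6: n + k = 12 — and the others hold by inspection.

Satisfiable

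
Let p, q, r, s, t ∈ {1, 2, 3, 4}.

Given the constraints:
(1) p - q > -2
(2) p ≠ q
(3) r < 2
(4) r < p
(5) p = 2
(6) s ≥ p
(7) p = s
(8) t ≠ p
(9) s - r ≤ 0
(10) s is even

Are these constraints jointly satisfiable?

Constraints 4, 6, and 9 give s ≤ r, r < p, p ≤ s. Chaining: s ≤ r < p ≤ s, which forces s < s — impossible.

Unsatisfiable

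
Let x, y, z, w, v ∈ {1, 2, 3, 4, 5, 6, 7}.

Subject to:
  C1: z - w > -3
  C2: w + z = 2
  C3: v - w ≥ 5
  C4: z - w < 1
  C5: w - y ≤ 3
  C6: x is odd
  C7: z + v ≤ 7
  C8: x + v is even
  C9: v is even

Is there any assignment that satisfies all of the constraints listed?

Unsatisfiable

Constraint 6 makes x odd and constraint 9 makes v even, so x + v must be odd. Constraint 8 says x + v is even — contradiction.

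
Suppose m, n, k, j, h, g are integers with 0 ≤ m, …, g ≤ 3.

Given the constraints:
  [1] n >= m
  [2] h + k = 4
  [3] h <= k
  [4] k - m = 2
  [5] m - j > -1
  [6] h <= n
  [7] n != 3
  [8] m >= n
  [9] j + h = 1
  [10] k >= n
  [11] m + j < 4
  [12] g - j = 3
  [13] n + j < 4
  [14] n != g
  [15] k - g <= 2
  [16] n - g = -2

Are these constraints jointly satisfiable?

Satisfiable

The assignment m = 1, n = 1, k = 3, j = 0, h = 1, g = 3 works:
  constraint 2 holds since h + k = 4.
  constraint 4 holds since k - m = 2.
The rest check out directly.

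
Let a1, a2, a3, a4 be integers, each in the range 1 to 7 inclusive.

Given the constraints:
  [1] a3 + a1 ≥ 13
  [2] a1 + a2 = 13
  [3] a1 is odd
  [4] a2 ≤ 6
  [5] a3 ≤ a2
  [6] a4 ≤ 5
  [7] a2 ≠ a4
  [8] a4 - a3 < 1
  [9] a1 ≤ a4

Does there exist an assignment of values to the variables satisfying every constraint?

From constraints 4 and 5: a3 ≤ a2 ≤ 6. From constraints 6 and 9: a1 ≤ a4 ≤ 5. Hence a3 + a1 ≤ 11. But constraint 1 requires a3 + a1 ≥ 13, and 13 > 11. Contradiction.

Unsatisfiable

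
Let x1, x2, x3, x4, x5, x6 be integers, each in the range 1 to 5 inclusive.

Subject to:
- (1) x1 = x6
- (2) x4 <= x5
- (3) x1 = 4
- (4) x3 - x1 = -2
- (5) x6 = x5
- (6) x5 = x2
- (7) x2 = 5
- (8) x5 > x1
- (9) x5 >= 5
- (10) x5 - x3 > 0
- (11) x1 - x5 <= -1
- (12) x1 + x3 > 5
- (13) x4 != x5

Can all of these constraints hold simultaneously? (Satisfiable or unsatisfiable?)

Constraint 3 fixes x1 = 4 and constraint 7 fixes x2 = 5. Constraints 1, 5, and 6 give x1 = x6 = x5 = x2, so x1 = x2. But 4 ≠ 5 — contradiction.

Unsatisfiable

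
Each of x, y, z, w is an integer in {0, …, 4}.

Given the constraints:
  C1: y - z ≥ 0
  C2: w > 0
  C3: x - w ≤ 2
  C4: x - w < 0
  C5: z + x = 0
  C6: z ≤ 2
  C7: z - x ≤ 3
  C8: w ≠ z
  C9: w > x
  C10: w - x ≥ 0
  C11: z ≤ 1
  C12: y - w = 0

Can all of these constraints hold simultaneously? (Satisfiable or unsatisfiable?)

Take x = 0, y = 1, z = 0, w = 1. Then constraint 1: y - z = 1; constraint 3: x - w = -1; constraint 4: x - w = -1, and every other listed constraint is also met.

Satisfiable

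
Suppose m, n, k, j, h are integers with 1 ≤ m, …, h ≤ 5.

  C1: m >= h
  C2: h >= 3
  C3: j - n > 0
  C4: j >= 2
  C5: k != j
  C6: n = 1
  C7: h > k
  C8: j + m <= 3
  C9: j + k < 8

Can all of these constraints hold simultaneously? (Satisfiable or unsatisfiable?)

Unsatisfiable

From constraint 4: j ≥ 2. From constraints 1 and 2: m ≥ h ≥ 3. Hence j + m ≥ 5. But constraint 8 requires j + m ≤ 3, and 3 < 5. Contradiction.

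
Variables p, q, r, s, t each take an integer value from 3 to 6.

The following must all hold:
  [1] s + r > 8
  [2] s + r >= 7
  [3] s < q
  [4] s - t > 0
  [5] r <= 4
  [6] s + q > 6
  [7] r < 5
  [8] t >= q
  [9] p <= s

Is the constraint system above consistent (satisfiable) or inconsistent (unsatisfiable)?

Unsatisfiable

Constraints 3, 4, and 8 give s < q, q ≤ t, t < s. Chaining: s < q ≤ t < s, which forces s < s — impossible.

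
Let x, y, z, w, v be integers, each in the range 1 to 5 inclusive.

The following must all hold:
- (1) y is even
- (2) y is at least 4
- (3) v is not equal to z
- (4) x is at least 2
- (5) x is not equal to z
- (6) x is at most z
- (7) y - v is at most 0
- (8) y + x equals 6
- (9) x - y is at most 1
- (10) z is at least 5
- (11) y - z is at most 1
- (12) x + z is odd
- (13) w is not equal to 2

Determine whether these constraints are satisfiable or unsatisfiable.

Setting (x, y, z, w, v) = (2, 4, 5, 5, 4) satisfies everything: constraint 7: y - v = 0; constraint 8: y + x = 6; constraint 9: x - y = -2, and the others follow.

Satisfiable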